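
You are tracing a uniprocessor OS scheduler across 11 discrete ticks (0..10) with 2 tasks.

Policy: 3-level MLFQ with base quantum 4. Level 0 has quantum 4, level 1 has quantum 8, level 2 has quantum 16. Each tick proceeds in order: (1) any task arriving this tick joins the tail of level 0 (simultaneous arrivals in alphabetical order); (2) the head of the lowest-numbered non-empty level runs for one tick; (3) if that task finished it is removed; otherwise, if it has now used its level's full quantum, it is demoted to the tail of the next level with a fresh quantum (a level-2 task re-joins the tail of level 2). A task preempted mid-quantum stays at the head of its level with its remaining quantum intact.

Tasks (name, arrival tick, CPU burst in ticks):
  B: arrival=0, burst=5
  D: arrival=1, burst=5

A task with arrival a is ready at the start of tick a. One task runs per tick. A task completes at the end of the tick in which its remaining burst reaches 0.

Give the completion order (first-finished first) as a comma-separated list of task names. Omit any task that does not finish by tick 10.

t=0: L0/L1/L2 = B/-/- → run B
t=1: L0/L1/L2 = BD/-/- → run B
t=2: L0/L1/L2 = BD/-/- → run B
t=3: L0/L1/L2 = BD/-/- → run B
t=4: L0/L1/L2 = D/B/- → run D
t=5: L0/L1/L2 = D/B/- → run D
t=6: L0/L1/L2 = D/B/- → run D
t=7: L0/L1/L2 = D/B/- → run D
t=8: L0/L1/L2 = -/BD/- → run B
t=9: L0/L1/L2 = -/D/- → run D
t=10: (idle)

completion order = B, D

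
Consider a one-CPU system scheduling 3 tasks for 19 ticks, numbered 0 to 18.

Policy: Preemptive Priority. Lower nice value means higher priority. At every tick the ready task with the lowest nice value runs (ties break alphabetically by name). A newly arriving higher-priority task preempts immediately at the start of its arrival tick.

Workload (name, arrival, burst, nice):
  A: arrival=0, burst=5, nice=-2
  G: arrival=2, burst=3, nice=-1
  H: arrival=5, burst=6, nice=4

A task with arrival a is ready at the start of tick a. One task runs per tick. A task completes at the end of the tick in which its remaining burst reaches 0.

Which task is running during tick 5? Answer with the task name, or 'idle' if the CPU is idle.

t=0: ready={A} → run A
t=1: ready={A} → run A
t=2: ready={A,G} → run A
t=3: ready={A,G} → run A
t=4: ready={A,G} → run A
t=5: ready={G,H} → run G
t=6: ready={G,H} → run G
t=7: ready={G,H} → run G
t=8: ready={H} → run H
t=9: ready={H} → run H
t=10: ready={H} → run H
t=11: ready={H} → run H
t=12: ready={H} → run H
t=13: ready={H} → run H
t=14: (idle)
t=15: (idle)
t=16: (idle)
t=17: (idle)
t=18: (idle)

running at tick 5 = G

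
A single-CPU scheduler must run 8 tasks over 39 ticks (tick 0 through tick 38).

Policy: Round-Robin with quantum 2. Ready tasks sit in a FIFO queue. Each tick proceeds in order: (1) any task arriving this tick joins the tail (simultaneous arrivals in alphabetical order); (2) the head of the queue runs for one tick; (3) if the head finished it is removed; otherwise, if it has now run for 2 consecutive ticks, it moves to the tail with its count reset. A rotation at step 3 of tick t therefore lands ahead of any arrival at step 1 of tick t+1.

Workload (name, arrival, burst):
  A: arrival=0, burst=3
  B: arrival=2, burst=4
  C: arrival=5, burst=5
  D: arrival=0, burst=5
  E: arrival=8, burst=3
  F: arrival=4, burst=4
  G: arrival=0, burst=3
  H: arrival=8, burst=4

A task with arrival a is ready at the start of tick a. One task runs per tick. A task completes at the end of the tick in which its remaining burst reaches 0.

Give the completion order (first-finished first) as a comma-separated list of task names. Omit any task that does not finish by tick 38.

t=0: queue=[A,D,G] q_used=0 → run A
t=1: queue=[A,D,G] q_used=1 → run A
t=2: queue=[D,G,A,B] q_used=0 → run D
t=3: queue=[D,G,A,B] q_used=1 → run D
t=4: queue=[G,A,B,D,F] q_used=0 → run G
t=5: queue=[G,A,B,D,F,C] q_used=1 → run G
t=6: queue=[A,B,D,F,C,G] q_used=0 → run A
t=7: queue=[B,D,F,C,G] q_used=0 → run B
t=8: queue=[B,D,F,C,G,E,H] q_used=1 → run B
t=9: queue=[D,F,C,G,E,H,B] q_used=0 → run D
t=10: queue=[D,F,C,G,E,H,B] q_used=1 → run D
t=11: queue=[F,C,G,E,H,B,D] q_used=0 → run F
t=12: queue=[F,C,G,E,H,B,D] q_used=1 → run F
t=13: queue=[C,G,E,H,B,D,F] q_used=0 → run C
t=14: queue=[C,G,E,H,B,D,F] q_used=1 → run C
t=15: queue=[G,E,H,B,D,F,C] q_used=0 → run G
t=16: queue=[E,H,B,D,F,C] q_used=0 → run E
t=17: queue=[E,H,B,D,F,C] q_used=1 → run E
t=18: queue=[H,B,D,F,C,E] q_used=0 → run H
t=19: queue=[H,B,D,F,C,E] q_used=1 → run H
t=20: queue=[B,D,F,C,E,H] q_used=0 → run B
t=21: queue=[B,D,F,C,E,H] q_used=1 → run B
t=22: queue=[D,F,C,E,H] q_used=0 → run D
t=23: queue=[F,C,E,H] q_used=0 → run F
t=24: queue=[F,C,E,H] q_used=1 → run F
t=25: queue=[C,E,H] q_used=0 → run C
t=26: queue=[C,E,H] q_used=1 → run C
t=27: queue=[E,H,C] q_used=0 → run E
t=28: queue=[H,C] q_used=0 → run H
t=29: queue=[H,C] q_used=1 → run H
t=30: queue=[C] q_used=0 → run C
t=31: (idle)
t=32: (idle)
t=33: (idle)
t=34: (idle)
t=35: (idle)
t=36: (idle)
t=37: (idle)
t=38: (idle)

completion order = A, G, B, D, F, E, H, C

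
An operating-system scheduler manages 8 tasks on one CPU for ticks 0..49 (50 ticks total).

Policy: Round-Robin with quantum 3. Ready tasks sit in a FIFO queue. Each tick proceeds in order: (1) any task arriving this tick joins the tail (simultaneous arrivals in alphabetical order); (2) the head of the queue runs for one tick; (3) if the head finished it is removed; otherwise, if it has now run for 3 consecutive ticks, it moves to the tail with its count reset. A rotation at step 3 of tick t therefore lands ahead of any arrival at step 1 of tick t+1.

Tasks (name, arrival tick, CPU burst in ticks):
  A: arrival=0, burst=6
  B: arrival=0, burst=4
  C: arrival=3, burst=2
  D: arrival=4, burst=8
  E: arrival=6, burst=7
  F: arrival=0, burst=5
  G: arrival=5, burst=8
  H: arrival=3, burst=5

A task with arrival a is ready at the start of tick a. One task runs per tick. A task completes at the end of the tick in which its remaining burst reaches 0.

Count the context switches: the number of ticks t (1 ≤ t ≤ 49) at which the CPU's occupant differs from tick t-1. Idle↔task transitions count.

t=0: queue=[A,B,F] q_used=0 → run A
t=1: queue=[A,B,F] q_used=1 → run A
t=2: queue=[A,B,F] q_used=2 → run A
t=3: queue=[B,F,A,C,H] q_used=0 → run B
t=4: queue=[B,F,A,C,H,D] q_used=1 → run B
t=5: queue=[B,F,A,C,H,D,G] q_used=2 → run B
t=6: queue=[F,A,C,H,D,G,B,E] q_used=0 → run F
t=7: queue=[F,A,C,H,D,G,B,E] q_used=1 → run F
t=8: queue=[F,A,C,H,D,G,B,E] q_used=2 → run F
t=9: queue=[A,C,H,D,G,B,E,F] q_used=0 → run A
t=10: queue=[A,C,H,D,G,B,E,F] q_used=1 → run A
t=11: queue=[A,C,H,D,G,B,E,F] q_used=2 → run A
t=12: queue=[C,H,D,G,B,E,F] q_used=0 → run C
t=13: queue=[C,H,D,G,B,E,F] q_used=1 → run C
t=14: queue=[H,D,G,B,E,F] q_used=0 → run H
t=15: queue=[H,D,G,B,E,F] q_used=1 → run H
t=16: queue=[H,D,G,B,E,F] q_used=2 → run H
t=17: queue=[D,G,B,E,F,H] q_used=0 → run D
t=18: queue=[D,G,B,E,F,H] q_used=1 → run D
t=19: queue=[D,G,B,E,F,H] q_used=2 → run D
t=20: queue=[G,B,E,F,H,D] q_used=0 → run G
t=21: queue=[G,B,E,F,H,D] q_used=1 → run G
t=22: queue=[G,B,E,F,H,D] q_used=2 → run G
t=23: queue=[B,E,F,H,D,G] q_used=0 → run B
t=24: queue=[E,F,H,D,G] q_used=0 → run E
t=25: queue=[E,F,H,D,G] q_used=1 → run E
t=26: queue=[E,F,H,D,G] q_used=2 → run E
t=27: queue=[F,H,D,G,E] q_used=0 → run F
t=28: queue=[F,H,D,G,E] q_used=1 → run F
t=29: queue=[H,D,G,E] q_used=0 → run H
t=30: queue=[H,D,G,E] q_used=1 → run H
t=31: queue=[D,G,E] q_used=0 → run D
t=32: queue=[D,G,E] q_used=1 → run D
t=33: queue=[D,G,E] q_used=2 → run D
t=34: queue=[G,E,D] q_used=0 → run G
t=35: queue=[G,E,D] q_used=1 → run G
t=36: queue=[G,E,D] q_used=2 → run G
t=37: queue=[E,D,G] q_used=0 → run E
t=38: queue=[E,D,G] q_used=1 → run E
t=39: queue=[E,D,G] q_used=2 → run E
t=40: queue=[D,G,E] q_used=0 → run D
t=41: queue=[D,G,E] q_used=1 → run D
t=42: queue=[G,E] q_used=0 → run G
t=43: queue=[G,E] q_used=1 → run G
t=44: queue=[E] q_used=0 → run E
t=45: (idle)
t=46: (idle)
t=47: (idle)
t=48: (idle)
t=49: (idle)

context switches = 18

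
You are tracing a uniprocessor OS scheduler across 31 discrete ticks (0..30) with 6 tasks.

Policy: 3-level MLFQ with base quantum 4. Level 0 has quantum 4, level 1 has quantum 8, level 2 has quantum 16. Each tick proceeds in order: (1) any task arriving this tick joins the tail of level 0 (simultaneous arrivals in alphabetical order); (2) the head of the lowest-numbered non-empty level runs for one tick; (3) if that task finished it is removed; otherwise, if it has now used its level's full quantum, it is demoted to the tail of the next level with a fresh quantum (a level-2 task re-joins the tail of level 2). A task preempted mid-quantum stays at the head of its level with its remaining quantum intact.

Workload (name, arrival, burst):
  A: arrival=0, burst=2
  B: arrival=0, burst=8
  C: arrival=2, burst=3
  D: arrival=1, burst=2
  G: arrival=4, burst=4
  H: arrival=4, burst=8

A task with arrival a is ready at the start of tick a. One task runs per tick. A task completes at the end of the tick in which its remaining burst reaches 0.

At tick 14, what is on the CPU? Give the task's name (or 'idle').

t=0: L0/L1/L2 = AB/-/- → run A
t=1: L0/L1/L2 = ABD/-/- → run A
t=2: L0/L1/L2 = BDC/-/- → run B
t=3: L0/L1/L2 = BDC/-/- → run B
t=4: L0/L1/L2 = BDCGH/-/- → run B
t=5: L0/L1/L2 = BDCGH/-/- → run B
t=6: L0/L1/L2 = DCGH/B/- → run D
t=7: L0/L1/L2 = DCGH/B/- → run D
t=8: L0/L1/L2 = CGH/B/- → run C
t=9: L0/L1/L2 = CGH/B/- → run C
t=10: L0/L1/L2 = CGH/B/- → run C
t=11: L0/L1/L2 = GH/B/- → run G
t=12: L0/L1/L2 = GH/B/- → run G
t=13: L0/L1/L2 = GH/B/- → run G
t=14: L0/L1/L2 = GH/B/- → run G
t=15: L0/L1/L2 = H/B/- → run H
t=16: L0/L1/L2 = H/B/- → run H
t=17: L0/L1/L2 = H/B/- → run H
t=18: L0/L1/L2 = H/B/- → run H
t=19: L0/L1/L2 = -/BH/- → run B
t=20: L0/L1/L2 = -/BH/- → run B
t=21: L0/L1/L2 = -/BH/- → run B
t=22: L0/L1/L2 = -/BH/- → run B
t=23: L0/L1/L2 = -/H/- → run H
t=24: L0/L1/L2 = -/H/- → run H
t=25: L0/L1/L2 = -/H/- → run H
t=26: L0/L1/L2 = -/H/- → run H
t=27: (idle)
t=28: (idle)
t=29: (idle)
t=30: (idle)

running at tick 14 = G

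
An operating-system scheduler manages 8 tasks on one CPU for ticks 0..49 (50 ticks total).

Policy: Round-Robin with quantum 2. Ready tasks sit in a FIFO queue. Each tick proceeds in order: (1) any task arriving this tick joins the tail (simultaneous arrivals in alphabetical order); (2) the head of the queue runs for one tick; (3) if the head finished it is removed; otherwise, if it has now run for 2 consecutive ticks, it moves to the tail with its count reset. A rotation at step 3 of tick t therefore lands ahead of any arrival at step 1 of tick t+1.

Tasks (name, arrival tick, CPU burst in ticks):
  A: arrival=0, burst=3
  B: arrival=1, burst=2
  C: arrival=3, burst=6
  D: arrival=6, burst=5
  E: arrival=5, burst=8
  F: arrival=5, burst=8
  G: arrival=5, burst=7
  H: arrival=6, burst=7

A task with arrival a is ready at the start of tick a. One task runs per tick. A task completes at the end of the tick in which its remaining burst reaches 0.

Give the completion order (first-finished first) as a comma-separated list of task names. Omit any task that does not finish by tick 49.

completion order = B, A, C, D, E, F, G, H

t=0: queue=[A] q_used=0 → run A
t=1: queue=[A,B] q_used=1 → run A
t=2: queue=[B,A] q_used=0 → run B
t=3: queue=[B,A,C] q_used=1 → run B
t=4: queue=[A,C] q_used=0 → run A
t=5: queue=[C,E,F,G] q_used=0 → run C
t=6: queue=[C,E,F,G,D,H] q_used=1 → run C
t=7: queue=[E,F,G,D,H,C] q_used=0 → run E
t=8: queue=[E,F,G,D,H,C] q_used=1 → run E
t=9: queue=[F,G,D,H,C,E] q_used=0 → run F
t=10: queue=[F,G,D,H,C,E] q_used=1 → run F
t=11: queue=[G,D,H,C,E,F] q_used=0 → run G
t=12: queue=[G,D,H,C,E,F] q_used=1 → run G
t=13: queue=[D,H,C,E,F,G] q_used=0 → run D
t=14: queue=[D,H,C,E,F,G] q_used=1 → run D
t=15: queue=[H,C,E,F,G,D] q_used=0 → run H
t=16: queue=[H,C,E,F,G,D] q_used=1 → run H
t=17: queue=[C,E,F,G,D,H] q_used=0 → run C
t=18: queue=[C,E,F,G,D,H] q_used=1 → run C
t=19: queue=[E,F,G,D,H,C] q_used=0 → run E
t=20: queue=[E,F,G,D,H,C] q_used=1 → run E
t=21: queue=[F,G,D,H,C,E] q_used=0 → run F
t=22: queue=[F,G,D,H,C,E] q_used=1 → run F
t=23: queue=[G,D,H,C,E,F] q_used=0 → run G
t=24: queue=[G,D,H,C,E,F] q_used=1 → run G
t=25: queue=[D,H,C,E,F,G] q_used=0 → run D
t=26: queue=[D,H,C,E,F,G] q_used=1 → run D
t=27: queue=[H,C,E,F,G,D] q_used=0 → run H
t=28: queue=[H,C,E,F,G,D] q_used=1 → run H
t=29: queue=[C,E,F,G,D,H] q_used=0 → run C
t=30: queue=[C,E,F,G,D,H] q_used=1 → run C
t=31: queue=[E,F,G,D,H] q_used=0 → run E
t=32: queue=[E,F,G,D,H] q_used=1 → run E
t=33: queue=[F,G,D,H,E] q_used=0 → run F
t=34: queue=[F,G,D,H,E] q_used=1 → run F
t=35: queue=[G,D,H,E,F] q_used=0 → run G
t=36: queue=[G,D,H,E,F] q_used=1 → run G
t=37: queue=[D,H,E,F,G] q_used=0 → run D
t=38: queue=[H,E,F,G] q_used=0 → run H
t=39: queue=[H,E,F,G] q_used=1 → run H
t=40: queue=[E,F,G,H] q_used=0 → run E
t=41: queue=[E,F,G,H] q_used=1 → run E
t=42: queue=[F,G,H] q_used=0 → run F
t=43: queue=[F,G,H] q_used=1 → run F
t=44: queue=[G,H] q_used=0 → run G
t=45: queue=[H] q_used=0 → run H
t=46: (idle)
t=47: (idle)
t=48: (idle)
t=49: (idle)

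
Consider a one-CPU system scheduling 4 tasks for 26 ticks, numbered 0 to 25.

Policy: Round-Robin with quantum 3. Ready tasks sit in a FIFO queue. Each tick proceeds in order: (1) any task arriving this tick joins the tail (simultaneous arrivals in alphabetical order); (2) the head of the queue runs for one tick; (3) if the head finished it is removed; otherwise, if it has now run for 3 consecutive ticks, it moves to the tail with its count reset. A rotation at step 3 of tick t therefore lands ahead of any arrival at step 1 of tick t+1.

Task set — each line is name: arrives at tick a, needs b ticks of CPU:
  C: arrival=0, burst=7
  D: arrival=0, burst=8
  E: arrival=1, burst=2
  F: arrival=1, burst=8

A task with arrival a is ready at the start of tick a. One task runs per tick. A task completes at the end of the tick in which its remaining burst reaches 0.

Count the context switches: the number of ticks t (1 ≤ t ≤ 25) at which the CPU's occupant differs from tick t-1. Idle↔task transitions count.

t=0: queue=[C,D] q_used=0 → run C
t=1: queue=[C,D,E,F] q_used=1 → run C
t=2: queue=[C,D,E,F] q_used=2 → run C
t=3: queue=[D,E,F,C] q_used=0 → run D
t=4: queue=[D,E,F,C] q_used=1 → run D
t=5: queue=[D,E,F,C] q_used=2 → run D
t=6: queue=[E,F,C,D] q_used=0 → run E
t=7: queue=[E,F,C,D] q_used=1 → run E
t=8: queue=[F,C,D] q_used=0 → run F
t=9: queue=[F,C,D] q_used=1 → run F
t=10: queue=[F,C,D] q_used=2 → run F
t=11: queue=[C,D,F] q_used=0 → run C
t=12: queue=[C,D,F] q_used=1 → run C
t=13: queue=[C,D,F] q_used=2 → run C
t=14: queue=[D,F,C] q_used=0 → run D
t=15: queue=[D,F,C] q_used=1 → run D
t=16: queue=[D,F,C] q_used=2 → run D
t=17: queue=[F,C,D] q_used=0 → run F
t=18: queue=[F,C,D] q_used=1 → run F
t=19: queue=[F,C,D] q_used=2 → run F
t=20: queue=[C,D,F] q_used=0 → run C
t=21: queue=[D,F] q_used=0 → run D
t=22: queue=[D,F] q_used=1 → run D
t=23: queue=[F] q_used=0 → run F
t=24: queue=[F] q_used=1 → run F
t=25: (idle)

context switches = 10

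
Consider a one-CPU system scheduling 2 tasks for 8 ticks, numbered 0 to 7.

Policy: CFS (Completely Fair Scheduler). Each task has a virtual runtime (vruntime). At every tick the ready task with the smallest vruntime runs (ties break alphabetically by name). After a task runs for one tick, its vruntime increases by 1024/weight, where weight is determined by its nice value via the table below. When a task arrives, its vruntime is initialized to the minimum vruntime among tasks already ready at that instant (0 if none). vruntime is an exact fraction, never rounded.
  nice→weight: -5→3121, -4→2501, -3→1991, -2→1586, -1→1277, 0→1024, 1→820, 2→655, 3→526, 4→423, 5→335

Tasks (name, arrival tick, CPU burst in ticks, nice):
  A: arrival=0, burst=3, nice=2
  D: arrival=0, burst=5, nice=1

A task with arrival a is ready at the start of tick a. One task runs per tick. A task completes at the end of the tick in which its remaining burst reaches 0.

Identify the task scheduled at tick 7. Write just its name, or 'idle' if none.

running at tick 7 = D

t=0: vr[A=0 D=0] → run A
t=1: vr[A=1024/655 D=0] → run D
t=2: vr[A=1024/655 D=256/205] → run D
t=3: vr[A=1024/655 D=512/205] → run A
t=4: vr[A=2048/655 D=512/205] → run D
t=5: vr[A=2048/655 D=768/205] → run A
t=6: vr[D=768/205] → run D
t=7: vr[D=1024/205] → run D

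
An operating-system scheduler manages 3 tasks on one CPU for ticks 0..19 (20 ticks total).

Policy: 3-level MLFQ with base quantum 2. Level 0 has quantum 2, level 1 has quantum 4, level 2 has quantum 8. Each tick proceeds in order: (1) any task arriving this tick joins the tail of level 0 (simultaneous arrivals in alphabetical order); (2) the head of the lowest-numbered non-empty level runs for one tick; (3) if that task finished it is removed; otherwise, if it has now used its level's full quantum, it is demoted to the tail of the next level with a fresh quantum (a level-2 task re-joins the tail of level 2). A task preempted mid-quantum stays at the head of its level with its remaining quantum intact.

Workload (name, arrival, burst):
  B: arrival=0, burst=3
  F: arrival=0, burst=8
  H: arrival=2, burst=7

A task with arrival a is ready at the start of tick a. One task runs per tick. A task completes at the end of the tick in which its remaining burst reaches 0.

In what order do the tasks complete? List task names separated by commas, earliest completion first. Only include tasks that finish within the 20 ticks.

completion order = B, F, H

t=0: L0/L1/L2 = BF/-/- → run B
t=1: L0/L1/L2 = BF/-/- → run B
t=2: L0/L1/L2 = FH/B/- → run F
t=3: L0/L1/L2 = FH/B/- → run F
t=4: L0/L1/L2 = H/BF/- → run H
t=5: L0/L1/L2 = H/BF/- → run H
t=6: L0/L1/L2 = -/BFH/- → run B
t=7: L0/L1/L2 = -/FH/- → run F
t=8: L0/L1/L2 = -/FH/- → run F
t=9: L0/L1/L2 = -/FH/- → run F
t=10: L0/L1/L2 = -/FH/- → run F
t=11: L0/L1/L2 = -/H/F → run H
t=12: L0/L1/L2 = -/H/F → run H
t=13: L0/L1/L2 = -/H/F → run H
t=14: L0/L1/L2 = -/H/F → run H
t=15: L0/L1/L2 = -/-/FH → run F
t=16: L0/L1/L2 = -/-/FH → run F
t=17: L0/L1/L2 = -/-/H → run H
t=18: (idle)
t=19: (idle)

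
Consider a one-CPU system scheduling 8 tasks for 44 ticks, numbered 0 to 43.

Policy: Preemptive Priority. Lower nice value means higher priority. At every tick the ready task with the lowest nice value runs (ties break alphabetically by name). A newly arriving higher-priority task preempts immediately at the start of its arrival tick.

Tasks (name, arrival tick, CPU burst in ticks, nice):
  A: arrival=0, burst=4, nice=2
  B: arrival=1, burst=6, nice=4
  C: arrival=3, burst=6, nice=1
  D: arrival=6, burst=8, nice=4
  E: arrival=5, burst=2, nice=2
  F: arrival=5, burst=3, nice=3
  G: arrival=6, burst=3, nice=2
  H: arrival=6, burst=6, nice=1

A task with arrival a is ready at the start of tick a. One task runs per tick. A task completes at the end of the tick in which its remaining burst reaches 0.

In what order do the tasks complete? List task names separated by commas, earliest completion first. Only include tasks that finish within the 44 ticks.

completion order = C, H, A, E, G, F, B, D

t=0: ready={A} → run A
t=1: ready={A,B} → run A
t=2: ready={A,B} → run A
t=3: ready={A,B,C} → run C
t=4: ready={A,B,C} → run C
t=5: ready={A,B,C,E,F} → run C
t=6: ready={A,B,C,D,E,F,G,H} → run C
t=7: ready={A,B,C,D,E,F,G,H} → run C
t=8: ready={A,B,C,D,E,F,G,H} → run C
t=9: ready={A,B,D,E,F,G,H} → run H
t=10: ready={A,B,D,E,F,G,H} → run H
t=11: ready={A,B,D,E,F,G,H} → run H
t=12: ready={A,B,D,E,F,G,H} → run H
t=13: ready={A,B,D,E,F,G,H} → run H
t=14: ready={A,B,D,E,F,G,H} → run H
t=15: ready={A,B,D,E,F,G} → run A
t=16: ready={B,D,E,F,G} → run E
t=17: ready={B,D,E,F,G} → run E
t=18: ready={B,D,F,G} → run G
t=19: ready={B,D,F,G} → run G
t=20: ready={B,D,F,G} → run G
t=21: ready={B,D,F} → run F
t=22: ready={B,D,F} → run F
t=23: ready={B,D,F} → run F
t=24: ready={B,D} → run B
t=25: ready={B,D} → run B
t=26: ready={B,D} → run B
t=27: ready={B,D} → run B
t=28: ready={B,D} → run B
t=29: ready={B,D} → run B
t=30: ready={D} → run D
t=31: ready={D} → run D
t=32: ready={D} → run D
t=33: ready={D} → run D
t=34: ready={D} → run D
t=35: ready={D} → run D
t=36: ready={D} → run D
t=37: ready={D} → run D
t=38: (idle)
t=39: (idle)
t=40: (idle)
t=41: (idle)
t=42: (idle)
t=43: (idle)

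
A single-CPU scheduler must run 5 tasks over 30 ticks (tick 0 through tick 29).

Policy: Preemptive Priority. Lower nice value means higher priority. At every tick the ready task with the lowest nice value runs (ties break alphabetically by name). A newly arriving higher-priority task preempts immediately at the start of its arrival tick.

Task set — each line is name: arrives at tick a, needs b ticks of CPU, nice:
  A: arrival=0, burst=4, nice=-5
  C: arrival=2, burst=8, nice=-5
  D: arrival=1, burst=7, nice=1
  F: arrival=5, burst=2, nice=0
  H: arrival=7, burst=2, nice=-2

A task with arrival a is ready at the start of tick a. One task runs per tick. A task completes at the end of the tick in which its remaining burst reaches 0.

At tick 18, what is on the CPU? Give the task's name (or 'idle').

t=0: ready={A} → run A
t=1: ready={A,D} → run A
t=2: ready={A,C,D} → run A
t=3: ready={A,C,D} → run A
t=4: ready={C,D} → run C
t=5: ready={C,D,F} → run C
t=6: ready={C,D,F} → run C
t=7: ready={C,D,F,H} → run C
t=8: ready={C,D,F,H} → run C
t=9: ready={C,D,F,H} → run C
t=10: ready={C,D,F,H} → run C
t=11: ready={C,D,F,H} → run C
t=12: ready={D,F,H} → run H
t=13: ready={D,F,H} → run H
t=14: ready={D,F} → run F
t=15: ready={D,F} → run F
t=16: ready={D} → run D
t=17: ready={D} → run D
t=18: ready={D} → run D
t=19: ready={D} → run D
t=20: ready={D} → run D
t=21: ready={D} → run D
t=22: ready={D} → run D
t=23: (idle)
t=24: (idle)
t=25: (idle)
t=26: (idle)
t=27: (idle)
t=28: (idle)
t=29: (idle)

running at tick 18 = D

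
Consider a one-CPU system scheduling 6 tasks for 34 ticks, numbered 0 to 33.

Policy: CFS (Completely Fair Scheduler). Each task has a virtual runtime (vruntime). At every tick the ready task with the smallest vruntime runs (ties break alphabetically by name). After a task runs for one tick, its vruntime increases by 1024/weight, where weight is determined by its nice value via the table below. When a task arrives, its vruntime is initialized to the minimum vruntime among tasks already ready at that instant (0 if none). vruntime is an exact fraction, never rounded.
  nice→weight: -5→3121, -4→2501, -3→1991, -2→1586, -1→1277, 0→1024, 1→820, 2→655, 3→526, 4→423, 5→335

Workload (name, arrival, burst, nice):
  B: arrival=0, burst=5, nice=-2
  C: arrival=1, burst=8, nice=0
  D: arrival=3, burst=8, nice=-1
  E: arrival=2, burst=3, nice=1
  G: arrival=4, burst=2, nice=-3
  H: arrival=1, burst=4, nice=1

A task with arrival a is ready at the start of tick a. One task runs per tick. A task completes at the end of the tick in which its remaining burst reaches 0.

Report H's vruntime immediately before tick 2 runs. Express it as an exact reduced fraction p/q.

vruntime(H, start of tick 2) = 512/793

t=0: vr[B=0] → run B
t=1: vr[B=512/793 C=512/793 H=512/793] → run B
t=2: vr[B=1024/793 C=512/793 E=512/793 H=512/793] → run C
t=3: vr[B=1024/793 C=1305/793 D=512/793 E=512/793 H=512/793] → run D
t=4: vr[B=1024/793 C=1305/793 D=1465856/1012661 E=512/793 G=512/793 H=512/793] → run E
t=5: vr[B=1024/793 C=1305/793 D=1465856/1012661 E=307968/162565 G=512/793 H=512/793] → run G
t=6: vr[B=1024/793 C=1305/793 D=1465856/1012661 E=307968/162565 G=1831424/1578863 H=512/793] → run H
t=7: vr[B=1024/793 C=1305/793 D=1465856/1012661 E=307968/162565 G=1831424/1578863 H=307968/162565] → run G
t=8: vr[B=1024/793 C=1305/793 D=1465856/1012661 E=307968/162565 H=307968/162565] → run B
t=9: vr[B=1536/793 C=1305/793 D=1465856/1012661 E=307968/162565 H=307968/162565] → run D
t=10: vr[B=1536/793 C=1305/793 D=2277888/1012661 E=307968/162565 H=307968/162565] → run C
t=11: vr[B=1536/793 C=2098/793 D=2277888/1012661 E=307968/162565 H=307968/162565] → run E
t=12: vr[B=1536/793 C=2098/793 D=2277888/1012661 E=510976/162565 H=307968/162565] → run H
t=13: vr[B=1536/793 C=2098/793 D=2277888/1012661 E=510976/162565 H=510976/162565] → run B
t=14: vr[B=2048/793 C=2098/793 D=2277888/1012661 E=510976/162565 H=510976/162565] → run D
t=15: vr[B=2048/793 C=2098/793 D=3089920/1012661 E=510976/162565 H=510976/162565] → run B
t=16: vr[C=2098/793 D=3089920/1012661 E=510976/162565 H=510976/162565] → run C
t=17: vr[C=2891/793 D=3089920/1012661 E=510976/162565 H=510976/162565] → run D
t=18: vr[C=2891/793 D=3901952/1012661 E=510976/162565 H=510976/162565] → run E
t=19: vr[C=2891/793 D=3901952/1012661 H=510976/162565] → run H
t=20: vr[C=2891/793 D=3901952/1012661 H=713984/162565] → run C
t=21: vr[C=3684/793 D=3901952/1012661 H=713984/162565] → run D
t=22: vr[C=3684/793 D=4713984/1012661 H=713984/162565] → run H
t=23: vr[C=3684/793 D=4713984/1012661] → run C
t=24: vr[C=4477/793 D=4713984/1012661] → run D
t=25: vr[C=4477/793 D=5526016/1012661] → run D
t=26: vr[C=4477/793 D=6338048/1012661] → run C
t=27: vr[C=5270/793 D=6338048/1012661] → run D
t=28: vr[C=5270/793] → run C
t=29: vr[C=6063/793] → run C
t=30: (idle)
t=31: (idle)
t=32: (idle)
t=33: (idle)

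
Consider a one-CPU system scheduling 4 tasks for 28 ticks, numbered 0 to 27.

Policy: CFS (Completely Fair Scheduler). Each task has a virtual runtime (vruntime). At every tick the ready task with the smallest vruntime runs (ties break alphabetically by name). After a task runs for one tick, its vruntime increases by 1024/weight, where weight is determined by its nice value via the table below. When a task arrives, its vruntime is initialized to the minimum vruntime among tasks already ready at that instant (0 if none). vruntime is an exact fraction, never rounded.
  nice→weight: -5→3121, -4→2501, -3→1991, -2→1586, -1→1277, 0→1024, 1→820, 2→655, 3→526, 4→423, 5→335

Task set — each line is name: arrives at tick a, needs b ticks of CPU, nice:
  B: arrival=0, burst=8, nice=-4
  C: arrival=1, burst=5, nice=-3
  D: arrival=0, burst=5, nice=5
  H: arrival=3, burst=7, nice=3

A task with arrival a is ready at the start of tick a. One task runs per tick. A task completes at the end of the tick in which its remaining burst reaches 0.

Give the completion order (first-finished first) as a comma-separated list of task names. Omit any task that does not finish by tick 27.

completion order = C, B, H, D

t=0: vr[B=0 D=0] → run B
t=1: vr[B=1024/2501 C=0 D=0] → run C
t=2: vr[B=1024/2501 C=1024/1991 D=0] → run D
t=3: vr[B=1024/2501 C=1024/1991 D=1024/335 H=1024/2501] → run B
t=4: vr[B=2048/2501 C=1024/1991 D=1024/335 H=1024/2501] → run H
t=5: vr[B=2048/2501 C=1024/1991 D=1024/335 H=1549824/657763] → run C
t=6: vr[B=2048/2501 C=2048/1991 D=1024/335 H=1549824/657763] → run B
t=7: vr[B=3072/2501 C=2048/1991 D=1024/335 H=1549824/657763] → run C
t=8: vr[B=3072/2501 C=3072/1991 D=1024/335 H=1549824/657763] → run B
t=9: vr[B=4096/2501 C=3072/1991 D=1024/335 H=1549824/657763] → run C
t=10: vr[B=4096/2501 C=4096/1991 D=1024/335 H=1549824/657763] → run B
t=11: vr[B=5120/2501 C=4096/1991 D=1024/335 H=1549824/657763] → run B
t=12: vr[B=6144/2501 C=4096/1991 D=1024/335 H=1549824/657763] → run C
t=13: vr[B=6144/2501 D=1024/335 H=1549824/657763] → run H
t=14: vr[B=6144/2501 D=1024/335 H=2830336/657763] → run B
t=15: vr[B=7168/2501 D=1024/335 H=2830336/657763] → run B
t=16: vr[D=1024/335 H=2830336/657763] → run D
t=17: vr[D=2048/335 H=2830336/657763] → run H
t=18: vr[D=2048/335 H=4110848/657763] → run D
t=19: vr[D=3072/335 H=4110848/657763] → run H
t=20: vr[D=3072/335 H=5391360/657763] → run H
t=21: vr[D=3072/335 H=6671872/657763] → run D
t=22: vr[D=4096/335 H=6671872/657763] → run H
t=23: vr[D=4096/335 H=7952384/657763] → run H
t=24: vr[D=4096/335] → run D
t=25: (idle)
t=26: (idle)
t=27: (idle)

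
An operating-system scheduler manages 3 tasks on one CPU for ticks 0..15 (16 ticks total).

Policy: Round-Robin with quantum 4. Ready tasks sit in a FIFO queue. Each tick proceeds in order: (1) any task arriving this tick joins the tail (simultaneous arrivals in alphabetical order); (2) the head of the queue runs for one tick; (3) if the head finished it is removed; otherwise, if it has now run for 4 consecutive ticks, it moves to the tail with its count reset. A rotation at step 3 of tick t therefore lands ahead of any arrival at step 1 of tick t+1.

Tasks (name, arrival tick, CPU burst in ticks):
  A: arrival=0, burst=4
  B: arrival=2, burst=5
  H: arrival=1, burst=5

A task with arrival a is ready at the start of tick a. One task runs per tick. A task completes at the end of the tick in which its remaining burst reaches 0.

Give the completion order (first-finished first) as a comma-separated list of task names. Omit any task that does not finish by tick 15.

completion order = A, H, B

t=0: queue=[A] q_used=0 → run A
t=1: queue=[A,H] q_used=1 → run A
t=2: queue=[A,H,B] q_used=2 → run A
t=3: queue=[A,H,B] q_used=3 → run A
t=4: queue=[H,B] q_used=0 → run H
t=5: queue=[H,B] q_used=1 → run H
t=6: queue=[H,B] q_used=2 → run H
t=7: queue=[H,B] q_used=3 → run H
t=8: queue=[B,H] q_used=0 → run B
t=9: queue=[B,H] q_used=1 → run B
t=10: queue=[B,H] q_used=2 → run B
t=11: queue=[B,H] q_used=3 → run B
t=12: queue=[H,B] q_used=0 → run H
t=13: queue=[B] q_used=0 → run B
t=14: (idle)
t=15: (idle)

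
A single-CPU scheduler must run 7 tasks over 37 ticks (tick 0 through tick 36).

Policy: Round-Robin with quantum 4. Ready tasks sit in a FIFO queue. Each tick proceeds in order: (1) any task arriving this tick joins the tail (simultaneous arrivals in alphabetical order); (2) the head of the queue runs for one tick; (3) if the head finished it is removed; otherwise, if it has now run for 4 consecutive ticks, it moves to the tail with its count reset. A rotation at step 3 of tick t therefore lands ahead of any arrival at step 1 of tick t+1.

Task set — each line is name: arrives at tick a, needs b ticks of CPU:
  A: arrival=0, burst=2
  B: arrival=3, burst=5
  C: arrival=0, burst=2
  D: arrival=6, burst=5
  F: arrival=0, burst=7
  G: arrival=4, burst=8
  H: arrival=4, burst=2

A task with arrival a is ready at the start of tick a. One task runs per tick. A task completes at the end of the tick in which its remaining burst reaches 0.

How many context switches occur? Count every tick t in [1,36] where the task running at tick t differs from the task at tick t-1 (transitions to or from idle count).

context switches = 11

t=0: queue=[A,C,F] q_used=0 → run A
t=1: queue=[A,C,F] q_used=1 → run A
t=2: queue=[C,F] q_used=0 → run C
t=3: queue=[C,F,B] q_used=1 → run C
t=4: queue=[F,B,G,H] q_used=0 → run F
t=5: queue=[F,B,G,H] q_used=1 → run F
t=6: queue=[F,B,G,H,D] q_used=2 → run F
t=7: queue=[F,B,G,H,D] q_used=3 → run F
t=8: queue=[B,G,H,D,F] q_used=0 → run B
t=9: queue=[B,G,H,D,F] q_used=1 → run B
t=10: queue=[B,G,H,D,F] q_used=2 → run B
t=11: queue=[B,G,H,D,F] q_used=3 → run B
t=12: queue=[G,H,D,F,B] q_used=0 → run G
t=13: queue=[G,H,D,F,B] q_used=1 → run G
t=14: queue=[G,H,D,F,B] q_used=2 → run G
t=15: queue=[G,H,D,F,B] q_used=3 → run G
t=16: queue=[H,D,F,B,G] q_used=0 → run H
t=17: queue=[H,D,F,B,G] q_used=1 → run H
t=18: queue=[D,F,B,G] q_used=0 → run D
t=19: queue=[D,F,B,G] q_used=1 → run D
t=20: queue=[D,F,B,G] q_used=2 → run D
t=21: queue=[D,F,B,G] q_used=3 → run D
t=22: queue=[F,B,G,D] q_used=0 → run F
t=23: queue=[F,B,G,D] q_used=1 → run F
t=24: queue=[F,B,G,D] q_used=2 → run F
t=25: queue=[B,G,D] q_used=0 → run B
t=26: queue=[G,D] q_used=0 → run G
t=27: queue=[G,D] q_used=1 → run G
t=28: queue=[G,D] q_used=2 → run G
t=29: queue=[G,D] q_used=3 → run G
t=30: queue=[D] q_used=0 → run D
t=31: (idle)
t=32: (idle)
t=33: (idle)
t=34: (idle)
t=35: (idle)
t=36: (idle)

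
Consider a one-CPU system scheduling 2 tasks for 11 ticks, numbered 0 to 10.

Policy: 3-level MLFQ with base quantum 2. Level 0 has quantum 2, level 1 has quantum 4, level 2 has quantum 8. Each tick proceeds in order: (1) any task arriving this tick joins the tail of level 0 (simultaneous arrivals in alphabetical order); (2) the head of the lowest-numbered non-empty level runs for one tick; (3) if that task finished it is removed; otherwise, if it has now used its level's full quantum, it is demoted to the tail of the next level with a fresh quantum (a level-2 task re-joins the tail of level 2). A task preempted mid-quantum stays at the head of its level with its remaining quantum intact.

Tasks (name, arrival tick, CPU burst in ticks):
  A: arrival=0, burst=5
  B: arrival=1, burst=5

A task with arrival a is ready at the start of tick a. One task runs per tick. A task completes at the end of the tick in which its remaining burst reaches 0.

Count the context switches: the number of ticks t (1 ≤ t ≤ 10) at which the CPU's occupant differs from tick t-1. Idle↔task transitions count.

context switches = 4

t=0: L0/L1/L2 = A/-/- → run A
t=1: L0/L1/L2 = AB/-/- → run A
t=2: L0/L1/L2 = B/A/- → run B
t=3: L0/L1/L2 = B/A/- → run B
t=4: L0/L1/L2 = -/AB/- → run A
t=5: L0/L1/L2 = -/AB/- → run A
t=6: L0/L1/L2 = -/AB/- → run A
t=7: L0/L1/L2 = -/B/- → run B
t=8: L0/L1/L2 = -/B/- → run B
t=9: L0/L1/L2 = -/B/- → run B
t=10: (idle)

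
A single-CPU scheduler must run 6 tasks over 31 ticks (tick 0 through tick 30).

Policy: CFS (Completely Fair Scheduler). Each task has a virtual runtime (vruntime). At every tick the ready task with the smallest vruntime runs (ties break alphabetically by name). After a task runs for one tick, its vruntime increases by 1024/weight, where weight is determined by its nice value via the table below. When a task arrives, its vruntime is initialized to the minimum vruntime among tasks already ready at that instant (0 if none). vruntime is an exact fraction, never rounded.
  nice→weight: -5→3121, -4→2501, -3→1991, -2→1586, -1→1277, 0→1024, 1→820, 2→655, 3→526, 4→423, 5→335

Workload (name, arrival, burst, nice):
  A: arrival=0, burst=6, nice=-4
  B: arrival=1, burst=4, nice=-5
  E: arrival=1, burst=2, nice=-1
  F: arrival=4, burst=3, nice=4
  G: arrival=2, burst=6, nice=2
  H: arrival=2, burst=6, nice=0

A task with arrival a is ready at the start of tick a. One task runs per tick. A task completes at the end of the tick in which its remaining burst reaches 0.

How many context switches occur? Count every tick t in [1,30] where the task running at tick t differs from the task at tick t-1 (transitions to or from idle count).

t=0: vr[A=0] → run A
t=1: vr[A=1024/2501 B=1024/2501 E=1024/2501] → run A
t=2: vr[A=2048/2501 B=1024/2501 E=1024/2501 G=1024/2501 H=1024/2501] → run B
t=3: vr[A=2048/2501 B=5756928/7805621 E=1024/2501 G=1024/2501 H=1024/2501] → run E
t=4: vr[A=2048/2501 B=5756928/7805621 E=3868672/3193777 F=1024/2501 G=1024/2501 H=1024/2501] → run F
t=5: vr[A=2048/2501 B=5756928/7805621 E=3868672/3193777 F=2994176/1057923 G=1024/2501 H=1024/2501] → run G
t=6: vr[A=2048/2501 B=5756928/7805621 E=3868672/3193777 F=2994176/1057923 G=3231744/1638155 H=1024/2501] → run H
t=7: vr[A=2048/2501 B=5756928/7805621 E=3868672/3193777 F=2994176/1057923 G=3231744/1638155 H=3525/2501] → run B
t=8: vr[A=2048/2501 B=8317952/7805621 E=3868672/3193777 F=2994176/1057923 G=3231744/1638155 H=3525/2501] → run A
t=9: vr[A=3072/2501 B=8317952/7805621 E=3868672/3193777 F=2994176/1057923 G=3231744/1638155 H=3525/2501] → run B
t=10: vr[A=3072/2501 B=10878976/7805621 E=3868672/3193777 F=2994176/1057923 G=3231744/1638155 H=3525/2501] → run E
t=11: vr[A=3072/2501 B=10878976/7805621 F=2994176/1057923 G=3231744/1638155 H=3525/2501] → run A
t=12: vr[A=4096/2501 B=10878976/7805621 F=2994176/1057923 G=3231744/1638155 H=3525/2501] → run B
t=13: vr[A=4096/2501 F=2994176/1057923 G=3231744/1638155 H=3525/2501] → run H
t=14: vr[A=4096/2501 F=2994176/1057923 G=3231744/1638155 H=6026/2501] → run A
t=15: vr[A=5120/2501 F=2994176/1057923 G=3231744/1638155 H=6026/2501] → run G
t=16: vr[A=5120/2501 F=2994176/1057923 G=5792768/1638155 H=6026/2501] → run A
t=17: vr[F=2994176/1057923 G=5792768/1638155 H=6026/2501] → run H
t=18: vr[F=2994176/1057923 G=5792768/1638155 H=8527/2501] → run F
t=19: vr[F=5555200/1057923 G=5792768/1638155 H=8527/2501] → run H
t=20: vr[F=5555200/1057923 G=5792768/1638155 H=11028/2501] → run G
t=21: vr[F=5555200/1057923 G=8353792/1638155 H=11028/2501] → run H
t=22: vr[F=5555200/1057923 G=8353792/1638155 H=13529/2501] → run G
t=23: vr[F=5555200/1057923 G=10914816/1638155 H=13529/2501] → run F
t=24: vr[G=10914816/1638155 H=13529/2501] → run H
t=25: vr[G=10914816/1638155] → run G
t=26: vr[G=2695168/327631] → run G
t=27: (idle)
t=28: (idle)
t=29: (idle)
t=30: (idle)

context switches = 25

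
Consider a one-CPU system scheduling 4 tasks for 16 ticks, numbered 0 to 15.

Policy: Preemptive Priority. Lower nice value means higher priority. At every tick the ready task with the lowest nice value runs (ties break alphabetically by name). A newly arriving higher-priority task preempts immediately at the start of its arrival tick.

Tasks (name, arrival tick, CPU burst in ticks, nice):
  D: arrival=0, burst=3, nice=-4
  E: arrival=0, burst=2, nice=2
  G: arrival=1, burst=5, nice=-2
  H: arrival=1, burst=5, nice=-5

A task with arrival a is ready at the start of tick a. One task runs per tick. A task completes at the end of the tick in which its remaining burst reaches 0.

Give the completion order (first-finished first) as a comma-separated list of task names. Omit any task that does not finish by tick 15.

t=0: ready={D,E} → run D
t=1: ready={D,E,G,H} → run H
t=2: ready={D,E,G,H} → run H
t=3: ready={D,E,G,H} → run H
t=4: ready={D,E,G,H} → run H
t=5: ready={D,E,G,H} → run H
t=6: ready={D,E,G} → run D
t=7: ready={D,E,G} → run D
t=8: ready={E,G} → run G
t=9: ready={E,G} → run G
t=10: ready={E,G} → run G
t=11: ready={E,G} → run G
t=12: ready={E,G} → run G
t=13: ready={E} → run E
t=14: ready={E} → run E
t=15: (idle)

completion order = H, D, G, E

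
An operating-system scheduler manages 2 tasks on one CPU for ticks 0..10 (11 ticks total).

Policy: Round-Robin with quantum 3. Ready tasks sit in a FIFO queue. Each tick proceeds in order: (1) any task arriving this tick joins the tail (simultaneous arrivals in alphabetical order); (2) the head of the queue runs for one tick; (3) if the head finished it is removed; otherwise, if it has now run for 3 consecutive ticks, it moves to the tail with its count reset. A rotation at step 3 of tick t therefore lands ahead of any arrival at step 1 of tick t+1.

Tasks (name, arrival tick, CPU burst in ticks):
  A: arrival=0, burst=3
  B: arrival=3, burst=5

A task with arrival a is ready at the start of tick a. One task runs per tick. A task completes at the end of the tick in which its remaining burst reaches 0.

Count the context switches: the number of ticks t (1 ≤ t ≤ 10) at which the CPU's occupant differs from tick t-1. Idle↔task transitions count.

context switches = 2

t=0: queue=[A] q_used=0 → run A
t=1: queue=[A] q_used=1 → run A
t=2: queue=[A] q_used=2 → run A
t=3: queue=[B] q_used=0 → run B
t=4: queue=[B] q_used=1 → run B
t=5: queue=[B] q_used=2 → run B
t=6: queue=[B] q_used=0 → run B
t=7: queue=[B] q_used=1 → run B
t=8: (idle)
t=9: (idle)
t=10: (idle)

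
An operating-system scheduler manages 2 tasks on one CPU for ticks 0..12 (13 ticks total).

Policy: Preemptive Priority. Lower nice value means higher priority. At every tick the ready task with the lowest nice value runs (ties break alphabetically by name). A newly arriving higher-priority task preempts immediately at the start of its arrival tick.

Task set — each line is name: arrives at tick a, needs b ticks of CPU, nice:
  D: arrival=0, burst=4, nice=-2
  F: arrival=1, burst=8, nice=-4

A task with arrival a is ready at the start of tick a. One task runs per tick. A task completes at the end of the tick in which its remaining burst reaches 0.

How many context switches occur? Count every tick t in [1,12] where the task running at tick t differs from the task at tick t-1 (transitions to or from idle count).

t=0: ready={D} → run D
t=1: ready={D,F} → run F
t=2: ready={D,F} → run F
t=3: ready={D,F} → run F
t=4: ready={D,F} → run F
t=5: ready={D,F} → run F
t=6: ready={D,F} → run F
t=7: ready={D,F} → run F
t=8: ready={D,F} → run F
t=9: ready={D} → run D
t=10: ready={D} → run D
t=11: ready={D} → run D
t=12: (idle)

context switches = 3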